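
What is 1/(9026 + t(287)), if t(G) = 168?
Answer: 1/9194 ≈ 0.00010877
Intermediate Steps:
1/(9026 + t(287)) = 1/(9026 + 168) = 1/9194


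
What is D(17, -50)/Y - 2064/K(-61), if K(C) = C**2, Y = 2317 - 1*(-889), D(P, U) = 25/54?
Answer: -357234911/644194404 ≈ -0.55455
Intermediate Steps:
D(P, U) = 25/54 (D(P, U) = 25*(1/54) = 25/54)
Y = 3206 (Y = 2317 + 889 = 3206)
D(17, -50)/Y - 2064/K(-61) = (25/54)/3206 - 2064/((-61)**2) = (25/54)*(1/3206) - 2064/3721 = 25/173124 - 2064*1/3721 = 25/173124 - 2064/3721 = -357234911/644194404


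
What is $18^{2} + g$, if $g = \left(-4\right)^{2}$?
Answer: $340$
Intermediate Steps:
$g = 16$
$18^{2} + g = 18^{2} + 16 = 324 + 16 = 340$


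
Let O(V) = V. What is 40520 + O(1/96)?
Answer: 3889921/96 ≈ 40520.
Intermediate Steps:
40520 + O(1/96) = 40520 + 1/96 = 3889921/96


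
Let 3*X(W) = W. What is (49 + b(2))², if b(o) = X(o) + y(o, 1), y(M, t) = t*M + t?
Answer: 24964/9 ≈ 2773.8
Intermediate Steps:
X(W) = W/3
y(M, t) = t + M*t (y(M, t) = M*t + t = t + M*t)
b(o) = 1 + 4*o/3 (b(o) = o/3 + 1*(1 + o) = o/3 + (1 + o) = 1 + 4*o/3)
(49 + b(2))² = (49 + (1 + (4/3)*2))² = (49 + (1 + 8/3))² = (49 + 11/3)² = (158/3)² = 24964/9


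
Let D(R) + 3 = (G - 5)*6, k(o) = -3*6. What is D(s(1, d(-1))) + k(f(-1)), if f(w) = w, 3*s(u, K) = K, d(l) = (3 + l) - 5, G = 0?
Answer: -51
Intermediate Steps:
d(l) = -2 + l
s(u, K) = K/3
k(o) = -18
D(R) = -33 (D(R) = -3 + (0 - 5)*6 = -3 - 5*6 = -3 - 30 = -33)
D(s(1, d(-1))) + k(f(-1)) = -33 - 18 = -51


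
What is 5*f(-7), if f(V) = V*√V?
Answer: -35*I*√7 ≈ -92.601*I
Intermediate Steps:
f(V) = V^(3/2)
5*f(-7) = 5*(-7)^(3/2) = 5*(-7*I*√7) = -35*I*√7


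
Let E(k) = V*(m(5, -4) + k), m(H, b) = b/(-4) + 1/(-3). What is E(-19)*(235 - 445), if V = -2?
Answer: -7700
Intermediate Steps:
m(H, b) = -⅓ - b/4 (m(H, b) = b*(-¼) + 1*(-⅓) = -b/4 - ⅓ = -⅓ - b/4)
E(k) = -4/3 - 2*k (E(k) = -2*((-⅓ - ¼*(-4)) + k) = -2*((-⅓ + 1) + k) = -2*(⅔ + k) = -4/3 - 2*k)
E(-19)*(235 - 445) = (-4/3 - 2*(-19))*(235 - 445) = (-4/3 + 38)*(-210) = (110/3)*(-210) = -7700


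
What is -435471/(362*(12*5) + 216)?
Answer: -145157/7312 ≈ -19.852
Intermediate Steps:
-435471/(362*(12*5) + 216) = -435471/(362*60 + 216) = -435471/(21720 + 216) = -435471/21936 = -435471*1/21936 = -145157/7312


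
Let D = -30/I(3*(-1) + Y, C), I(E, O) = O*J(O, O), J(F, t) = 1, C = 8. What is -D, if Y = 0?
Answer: 15/4 ≈ 3.7500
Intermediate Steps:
I(E, O) = O (I(E, O) = O*1 = O)
D = -15/4 (D = -30/8 = -30*1/8 = -15/4 ≈ -3.7500)
-D = -1*(-15/4) = 15/4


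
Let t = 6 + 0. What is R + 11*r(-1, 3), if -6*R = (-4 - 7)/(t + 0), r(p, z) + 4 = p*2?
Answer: -2365/36 ≈ -65.694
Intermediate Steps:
r(p, z) = -4 + 2*p (r(p, z) = -4 + p*2 = -4 + 2*p)
t = 6
R = 11/36 (R = -(-4 - 7)/(6*(6 + 0)) = -(-11)/(6*6) = -⅙*(-11/6) = 11/36 ≈ 0.30556)
R + 11*r(-1, 3) = 11/36 + 11*(-4 + 2*(-1)) = 11/36 + 11*(-4 - 2) = 11/36 + 11*(-6) = 11/36 - 66 = -2365/36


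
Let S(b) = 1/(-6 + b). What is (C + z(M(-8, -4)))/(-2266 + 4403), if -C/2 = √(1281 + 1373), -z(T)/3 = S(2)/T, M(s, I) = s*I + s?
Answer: 1/68384 - 2*√2654/2137 ≈ -0.048200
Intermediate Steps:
M(s, I) = s + I*s (M(s, I) = I*s + s = s + I*s)
z(T) = 3/(4*T) (z(T) = -3/((-6 + 2)*T) = -3/((-4)*T) = -(-3)/(4*T) = 3/(4*T))
C = -2*√2654 (C = -2*√(1281 + 1373) = -2*√2654 ≈ -103.03)
(C + z(M(-8, -4)))/(-2266 + 4403) = (-2*√2654 + 3/(4*((-8*(1 - 4)))))/(-2266 + 4403) = (-2*√2654 + 3/(4*((-8*(-3)))))/2137 = (-2*√2654 + (¾)/24)*(1/2137) = (-2*√2654 + (¾)*(1/24))*(1/2137) = (-2*√2654 + 1/32)*(1/2137) = (1/32 - 2*√2654)*(1/2137) = 1/68384 - 2*√2654/2137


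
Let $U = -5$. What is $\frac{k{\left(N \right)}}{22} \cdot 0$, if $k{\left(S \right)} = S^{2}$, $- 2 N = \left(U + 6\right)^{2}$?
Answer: $0$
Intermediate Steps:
$N = - \frac{1}{2}$ ($N = - \frac{\left(-5 + 6\right)^{2}}{2} = - \frac{1^{2}}{2} = \left(- \frac{1}{2}\right) 1 = - \frac{1}{2} \approx -0.5$)
$\frac{k{\left(N \right)}}{22} \cdot 0 = \frac{\left(- \frac{1}{2}\right)^{2}}{22} \cdot 0 = \frac{1}{4} \cdot \frac{1}{22} \cdot 0 = \frac{1}{88} \cdot 0 = 0$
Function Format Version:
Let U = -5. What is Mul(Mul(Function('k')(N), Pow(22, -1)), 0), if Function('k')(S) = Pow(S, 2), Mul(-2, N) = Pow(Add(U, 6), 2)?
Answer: 0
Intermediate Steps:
N = Rational(-1, 2) (N = Mul(Rational(-1, 2), Pow(Add(-5, 6), 2)) = Mul(Rational(-1, 2), Pow(1, 2)) = Mul(Rational(-1, 2), 1) = Rational(-1, 2) ≈ -0.50000)
Mul(Mul(Function('k')(N), Pow(22, -1)), 0) = Mul(Mul(Pow(Rational(-1, 2), 2), Pow(22, -1)), 0) = Mul(Mul(Rational(1, 4), Rational(1, 22)), 0) = Mul(Rational(1, 88), 0) = 0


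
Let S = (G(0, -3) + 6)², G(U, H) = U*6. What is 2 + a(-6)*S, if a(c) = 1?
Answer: 38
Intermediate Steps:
G(U, H) = 6*U
S = 36 (S = (6*0 + 6)² = (0 + 6)² = 6² = 36)
2 + a(-6)*S = 2 + 1*36 = 2 + 36 = 38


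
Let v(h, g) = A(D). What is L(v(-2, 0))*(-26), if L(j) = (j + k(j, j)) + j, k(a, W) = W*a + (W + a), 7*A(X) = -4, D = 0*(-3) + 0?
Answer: 2496/49 ≈ 50.939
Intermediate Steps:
D = 0 (D = 0 + 0 = 0)
A(X) = -4/7 (A(X) = (⅐)*(-4) = -4/7)
k(a, W) = W + a + W*a
v(h, g) = -4/7
L(j) = j² + 4*j (L(j) = (j + (j + j + j*j)) + j = (j + (j + j + j²)) + j = (j + (j² + 2*j)) + j = (j² + 3*j) + j = j² + 4*j)
L(v(-2, 0))*(-26) = -4*(4 - 4/7)/7*(-26) = -4/7*24/7*(-26) = -96/49*(-26) = 2496/49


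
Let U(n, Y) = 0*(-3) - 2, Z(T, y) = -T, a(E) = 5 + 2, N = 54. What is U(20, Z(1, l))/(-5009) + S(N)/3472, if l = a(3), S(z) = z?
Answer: 138715/8695624 ≈ 0.015952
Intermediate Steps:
a(E) = 7
l = 7
U(n, Y) = -2 (U(n, Y) = 0 - 2 = -2)
U(20, Z(1, l))/(-5009) + S(N)/3472 = -2/(-5009) + 54/3472 = -2*(-1/5009) + 54*(1/3472) = 2/5009 + 27/1736 = 138715/8695624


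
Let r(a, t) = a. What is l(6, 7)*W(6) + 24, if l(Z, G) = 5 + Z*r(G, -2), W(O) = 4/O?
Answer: 166/3 ≈ 55.333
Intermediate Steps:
l(Z, G) = 5 + G*Z (l(Z, G) = 5 + Z*G = 5 + G*Z)
l(6, 7)*W(6) + 24 = (5 + 7*6)*(4/6) + 24 = (5 + 42)*(4*(1/6)) + 24 = 47*(2/3) + 24 = 94/3 + 24 = 166/3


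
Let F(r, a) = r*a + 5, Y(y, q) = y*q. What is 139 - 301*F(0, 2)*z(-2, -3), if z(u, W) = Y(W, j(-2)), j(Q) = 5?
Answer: 22714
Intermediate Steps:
Y(y, q) = q*y
F(r, a) = 5 + a*r (F(r, a) = a*r + 5 = 5 + a*r)
z(u, W) = 5*W
139 - 301*F(0, 2)*z(-2, -3) = 139 - 301*(5 + 2*0)*5*(-3) = 139 - 301*(5 + 0)*(-15) = 139 - 1505*(-15) = 139 - 301*(-75) = 139 + 22575 = 22714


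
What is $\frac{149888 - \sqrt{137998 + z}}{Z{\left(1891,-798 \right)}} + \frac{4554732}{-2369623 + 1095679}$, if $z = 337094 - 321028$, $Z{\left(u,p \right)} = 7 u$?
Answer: $\frac{1555451557}{200752342} - \frac{4 \sqrt{9629}}{13237} \approx 7.7185$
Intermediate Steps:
$z = 16066$
$\frac{149888 - \sqrt{137998 + z}}{Z{\left(1891,-798 \right)}} + \frac{4554732}{-2369623 + 1095679} = \frac{149888 - \sqrt{137998 + 16066}}{7 \cdot 1891} + \frac{4554732}{-2369623 + 1095679} = \frac{149888 - \sqrt{154064}}{13237} + \frac{4554732}{-1273944} = \left(149888 - 4 \sqrt{9629}\right) \frac{1}{13237} + 4554732 \left(- \frac{1}{1273944}\right) = \left(149888 - 4 \sqrt{9629}\right) \frac{1}{13237} - \frac{54223}{15166} = \left(\frac{149888}{13237} - \frac{4 \sqrt{9629}}{13237}\right) - \frac{54223}{15166} = \frac{1555451557}{200752342} - \frac{4 \sqrt{9629}}{13237}$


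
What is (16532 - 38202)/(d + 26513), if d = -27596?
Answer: 21670/1083 ≈ 20.009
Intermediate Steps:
(16532 - 38202)/(d + 26513) = (16532 - 38202)/(-27596 + 26513) = -21670/(-1083) = -21670*(-1/1083) = 21670/1083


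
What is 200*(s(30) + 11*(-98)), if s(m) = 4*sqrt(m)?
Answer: -215600 + 800*sqrt(30) ≈ -2.1122e+5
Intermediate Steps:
200*(s(30) + 11*(-98)) = 200*(4*sqrt(30) + 11*(-98)) = 200*(4*sqrt(30) - 1078) = 200*(-1078 + 4*sqrt(30)) = -215600 + 800*sqrt(30)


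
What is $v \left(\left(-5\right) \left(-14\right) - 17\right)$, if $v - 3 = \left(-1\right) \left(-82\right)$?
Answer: $4505$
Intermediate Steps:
$v = 85$ ($v = 3 - -82 = 3 + 82 = 85$)
$v \left(\left(-5\right) \left(-14\right) - 17\right) = 85 \left(\left(-5\right) \left(-14\right) - 17\right) = 85 \left(70 - 17\right) = 85 \cdot 53 = 4505$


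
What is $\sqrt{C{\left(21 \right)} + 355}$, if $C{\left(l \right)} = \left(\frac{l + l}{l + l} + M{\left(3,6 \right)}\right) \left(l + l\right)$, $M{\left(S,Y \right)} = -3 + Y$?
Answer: $\sqrt{523} \approx 22.869$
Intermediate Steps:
$C{\left(l \right)} = 8 l$ ($C{\left(l \right)} = \left(\frac{l + l}{l + l} + \left(-3 + 6\right)\right) \left(l + l\right) = \left(\frac{2 l}{2 l} + 3\right) 2 l = \left(2 l \frac{1}{2 l} + 3\right) 2 l = \left(1 + 3\right) 2 l = 4 \cdot 2 l = 8 l$)
$\sqrt{C{\left(21 \right)} + 355} = \sqrt{8 \cdot 21 + 355} = \sqrt{168 + 355} = \sqrt{523}$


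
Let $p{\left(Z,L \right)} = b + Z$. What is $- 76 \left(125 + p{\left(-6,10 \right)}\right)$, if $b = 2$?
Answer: $-9196$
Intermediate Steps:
$p{\left(Z,L \right)} = 2 + Z$
$- 76 \left(125 + p{\left(-6,10 \right)}\right) = - 76 \left(125 + \left(2 - 6\right)\right) = - 76 \left(125 - 4\right) = \left(-76\right) 121 = -9196$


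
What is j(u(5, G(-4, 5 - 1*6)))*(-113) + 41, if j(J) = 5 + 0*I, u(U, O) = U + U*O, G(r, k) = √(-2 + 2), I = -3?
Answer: -524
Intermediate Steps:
G(r, k) = 0 (G(r, k) = √0 = 0)
u(U, O) = U + O*U
j(J) = 5 (j(J) = 5 + 0*(-3) = 5 + 0 = 5)
j(u(5, G(-4, 5 - 1*6)))*(-113) + 41 = 5*(-113) + 41 = -565 + 41 = -524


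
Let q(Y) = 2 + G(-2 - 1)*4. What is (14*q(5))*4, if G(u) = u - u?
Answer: 112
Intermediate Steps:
G(u) = 0
q(Y) = 2 (q(Y) = 2 + 0*4 = 2 + 0 = 2)
(14*q(5))*4 = (14*2)*4 = 28*4 = 112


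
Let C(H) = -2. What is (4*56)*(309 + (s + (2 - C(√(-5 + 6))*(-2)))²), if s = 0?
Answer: 70112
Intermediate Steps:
(4*56)*(309 + (s + (2 - C(√(-5 + 6))*(-2)))²) = (4*56)*(309 + (0 + (2 - (-2)*(-2)))²) = 224*(309 + (0 + (2 - 1*4))²) = 224*(309 + (0 + (2 - 4))²) = 224*(309 + (0 - 2)²) = 224*(309 + (-2)²) = 224*(309 + 4) = 224*313 = 70112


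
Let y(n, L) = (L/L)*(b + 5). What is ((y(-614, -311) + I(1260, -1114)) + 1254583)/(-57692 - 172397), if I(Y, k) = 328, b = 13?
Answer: -1254929/230089 ≈ -5.4541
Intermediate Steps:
y(n, L) = 18 (y(n, L) = (L/L)*(13 + 5) = 1*18 = 18)
((y(-614, -311) + I(1260, -1114)) + 1254583)/(-57692 - 172397) = ((18 + 328) + 1254583)/(-57692 - 172397) = (346 + 1254583)/(-230089) = 1254929*(-1/230089) = -1254929/230089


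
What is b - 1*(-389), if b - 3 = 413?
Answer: 805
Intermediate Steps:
b = 416 (b = 3 + 413 = 416)
b - 1*(-389) = 416 - 1*(-389) = 416 + 389 = 805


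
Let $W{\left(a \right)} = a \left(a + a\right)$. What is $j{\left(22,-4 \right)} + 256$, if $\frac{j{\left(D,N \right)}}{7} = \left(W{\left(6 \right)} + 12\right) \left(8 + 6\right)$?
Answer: $8488$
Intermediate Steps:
$W{\left(a \right)} = 2 a^{2}$ ($W{\left(a \right)} = a 2 a = 2 a^{2}$)
$j{\left(D,N \right)} = 8232$ ($j{\left(D,N \right)} = 7 \left(2 \cdot 6^{2} + 12\right) \left(8 + 6\right) = 7 \left(2 \cdot 36 + 12\right) 14 = 7 \left(72 + 12\right) 14 = 7 \cdot 84 \cdot 14 = 7 \cdot 1176 = 8232$)
$j{\left(22,-4 \right)} + 256 = 8232 + 256 = 8488$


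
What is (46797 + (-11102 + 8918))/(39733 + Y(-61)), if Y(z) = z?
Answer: 4957/4408 ≈ 1.1245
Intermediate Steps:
(46797 + (-11102 + 8918))/(39733 + Y(-61)) = (46797 + (-11102 + 8918))/(39733 - 61) = (46797 - 2184)/39672 = 44613*(1/39672) = 4957/4408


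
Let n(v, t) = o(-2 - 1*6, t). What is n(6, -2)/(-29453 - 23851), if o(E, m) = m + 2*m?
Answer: 1/8884 ≈ 0.00011256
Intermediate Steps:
o(E, m) = 3*m
n(v, t) = 3*t
n(6, -2)/(-29453 - 23851) = (3*(-2))/(-29453 - 23851) = -6/(-53304) = -6*(-1/53304) = 1/8884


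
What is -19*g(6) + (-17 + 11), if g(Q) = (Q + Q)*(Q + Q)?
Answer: -2742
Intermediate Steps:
g(Q) = 4*Q**2 (g(Q) = (2*Q)*(2*Q) = 4*Q**2)
-19*g(6) + (-17 + 11) = -76*6**2 + (-17 + 11) = -76*36 - 6 = -19*144 - 6 = -2736 - 6 = -2742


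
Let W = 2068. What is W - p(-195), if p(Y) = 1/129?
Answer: 266771/129 ≈ 2068.0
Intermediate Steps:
p(Y) = 1/129
W - p(-195) = 2068 - 1*1/129 = 2068 - 1/129 = 266771/129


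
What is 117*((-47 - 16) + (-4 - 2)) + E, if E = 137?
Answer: -7936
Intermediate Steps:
117*((-47 - 16) + (-4 - 2)) + E = 117*((-47 - 16) + (-4 - 2)) + 137 = 117*(-63 - 6) + 137 = 117*(-69) + 137 = -8073 + 137 = -7936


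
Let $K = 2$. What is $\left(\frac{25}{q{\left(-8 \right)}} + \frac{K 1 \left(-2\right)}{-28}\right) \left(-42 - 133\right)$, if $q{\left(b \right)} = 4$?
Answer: $- \frac{4475}{4} \approx -1118.8$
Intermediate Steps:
$\left(\frac{25}{q{\left(-8 \right)}} + \frac{K 1 \left(-2\right)}{-28}\right) \left(-42 - 133\right) = \left(\frac{25}{4} + \frac{2 \cdot 1 \left(-2\right)}{-28}\right) \left(-42 - 133\right) = \left(25 \cdot \frac{1}{4} + 2 \left(-2\right) \left(- \frac{1}{28}\right)\right) \left(-175\right) = \left(\frac{25}{4} - - \frac{1}{7}\right) \left(-175\right) = \left(\frac{25}{4} + \frac{1}{7}\right) \left(-175\right) = \frac{179}{28} \left(-175\right) = - \frac{4475}{4}$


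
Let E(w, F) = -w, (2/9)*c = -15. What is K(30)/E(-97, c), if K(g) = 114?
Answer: 114/97 ≈ 1.1753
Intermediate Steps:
c = -135/2 (c = (9/2)*(-15) = -135/2 ≈ -67.500)
K(30)/E(-97, c) = 114/((-1*(-97))) = 114/97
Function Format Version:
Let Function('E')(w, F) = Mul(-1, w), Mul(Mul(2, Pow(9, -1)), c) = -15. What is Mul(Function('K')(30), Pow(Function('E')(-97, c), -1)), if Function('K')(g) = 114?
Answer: Rational(114, 97) ≈ 1.1753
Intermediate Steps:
c = Rational(-135, 2) (c = Mul(Rational(9, 2), -15) = Rational(-135, 2) ≈ -67.500)
Mul(Function('K')(30), Pow(Function('E')(-97, c), -1)) = Mul(114, Pow(Mul(-1, -97), -1)) = Mul(114, Pow(97, -1)) = Mul(114, Rational(1, 97)) = Rational(114, 97)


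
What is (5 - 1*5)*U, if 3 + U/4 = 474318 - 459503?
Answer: 0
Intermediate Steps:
U = 59248 (U = -12 + 4*(474318 - 459503) = -12 + 4*14815 = -12 + 59260 = 59248)
(5 - 1*5)*U = (5 - 1*5)*59248 = (5 - 5)*59248 = 0*59248 = 0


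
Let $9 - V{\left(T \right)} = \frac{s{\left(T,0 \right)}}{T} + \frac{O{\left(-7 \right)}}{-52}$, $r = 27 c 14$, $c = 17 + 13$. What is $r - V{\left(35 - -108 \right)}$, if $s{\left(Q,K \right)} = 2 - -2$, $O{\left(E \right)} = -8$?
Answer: $\frac{124643}{11} \approx 11331.0$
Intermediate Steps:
$c = 30$
$s{\left(Q,K \right)} = 4$ ($s{\left(Q,K \right)} = 2 + 2 = 4$)
$r = 11340$ ($r = 27 \cdot 30 \cdot 14 = 810 \cdot 14 = 11340$)
$V{\left(T \right)} = \frac{115}{13} - \frac{4}{T}$ ($V{\left(T \right)} = 9 - \left(\frac{4}{T} - \frac{8}{-52}\right) = 9 - \left(\frac{4}{T} - - \frac{2}{13}\right) = 9 - \left(\frac{4}{T} + \frac{2}{13}\right) = 9 - \left(\frac{2}{13} + \frac{4}{T}\right) = \frac{115}{13} - \frac{4}{T}$)
$r - V{\left(35 - -108 \right)} = 11340 - \left(\frac{115}{13} - \frac{4}{35 - -108}\right) = 11340 - \left(\frac{115}{13} - \frac{4}{35 + 108}\right) = 11340 - \left(\frac{115}{13} - \frac{4}{143}\right) = 11340 - \frac{97}{11} = \frac{124643}{11}$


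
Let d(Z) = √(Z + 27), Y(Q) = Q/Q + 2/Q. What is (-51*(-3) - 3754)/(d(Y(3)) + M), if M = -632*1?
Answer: 3413748/599093 + 3601*√258/1198186 ≈ 5.7465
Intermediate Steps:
Y(Q) = 1 + 2/Q
M = -632
d(Z) = √(27 + Z)
(-51*(-3) - 3754)/(d(Y(3)) + M) = (-51*(-3) - 3754)/(√(27 + (2 + 3)/3) - 632) = (153 - 3754)/(√(27 + (⅓)*5) - 632) = -3601/(√(27 + 5/3) - 632) = -3601/(√(86/3) - 632) = -3601/(√258/3 - 632) = -3601/(-632 + √258/3)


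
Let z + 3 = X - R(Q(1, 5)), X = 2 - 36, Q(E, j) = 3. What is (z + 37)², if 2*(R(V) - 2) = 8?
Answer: 36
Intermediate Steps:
R(V) = 6 (R(V) = 2 + (½)*8 = 2 + 4 = 6)
X = -34
z = -43 (z = -3 + (-34 - 1*6) = -3 + (-34 - 6) = -3 - 40 = -43)
(z + 37)² = (-43 + 37)² = (-6)² = 36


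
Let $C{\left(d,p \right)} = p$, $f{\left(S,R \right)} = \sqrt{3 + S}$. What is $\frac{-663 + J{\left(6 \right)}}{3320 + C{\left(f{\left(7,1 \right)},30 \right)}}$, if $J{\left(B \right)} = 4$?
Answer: $- \frac{659}{3350} \approx -0.19672$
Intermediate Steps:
$\frac{-663 + J{\left(6 \right)}}{3320 + C{\left(f{\left(7,1 \right)},30 \right)}} = \frac{-663 + 4}{3320 + 30} = - \frac{659}{3350}$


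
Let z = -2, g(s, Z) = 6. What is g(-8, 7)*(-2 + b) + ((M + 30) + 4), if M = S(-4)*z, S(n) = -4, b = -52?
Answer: -282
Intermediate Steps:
M = 8 (M = -4*(-2) = 8)
g(-8, 7)*(-2 + b) + ((M + 30) + 4) = 6*(-2 - 52) + ((8 + 30) + 4) = 6*(-54) + (38 + 4) = -324 + 42 = -282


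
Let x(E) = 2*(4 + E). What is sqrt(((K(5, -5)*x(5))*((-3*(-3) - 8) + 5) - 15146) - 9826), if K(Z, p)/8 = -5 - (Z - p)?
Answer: 2*I*sqrt(9483) ≈ 194.76*I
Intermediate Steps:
x(E) = 8 + 2*E
K(Z, p) = -40 - 8*Z + 8*p (K(Z, p) = 8*(-5 - (Z - p)) = 8*(-5 + (p - Z)) = 8*(-5 + p - Z) = -40 - 8*Z + 8*p)
sqrt(((K(5, -5)*x(5))*((-3*(-3) - 8) + 5) - 15146) - 9826) = sqrt((((-40 - 8*5 + 8*(-5))*(8 + 2*5))*((-3*(-3) - 8) + 5) - 15146) - 9826) = sqrt((((-40 - 40 - 40)*(8 + 10))*((9 - 8) + 5) - 15146) - 9826) = sqrt(((-120*18)*(1 + 5) - 15146) - 9826) = sqrt((-2160*6 - 15146) - 9826) = sqrt((-12960 - 15146) - 9826) = sqrt(-28106 - 9826) = sqrt(-37932) = 2*I*sqrt(9483)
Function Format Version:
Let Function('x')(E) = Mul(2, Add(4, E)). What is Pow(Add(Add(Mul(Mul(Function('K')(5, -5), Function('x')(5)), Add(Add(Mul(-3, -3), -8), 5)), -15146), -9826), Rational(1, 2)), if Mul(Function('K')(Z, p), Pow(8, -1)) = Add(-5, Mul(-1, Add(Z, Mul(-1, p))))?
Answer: Mul(2, I, Pow(9483, Rational(1, 2))) ≈ Mul(194.76, I)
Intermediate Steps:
Function('x')(E) = Add(8, Mul(2, E))
Function('K')(Z, p) = Add(-40, Mul(-8, Z), Mul(8, p)) (Function('K')(Z, p) = Mul(8, Add(-5, Mul(-1, Add(Z, Mul(-1, p))))) = Mul(8, Add(-5, Add(p, Mul(-1, Z)))) = Mul(8, Add(-5, p, Mul(-1, Z))) = Add(-40, Mul(-8, Z), Mul(8, p)))
Pow(Add(Add(Mul(Mul(Function('K')(5, -5), Function('x')(5)), Add(Add(Mul(-3, -3), -8), 5)), -15146), -9826), Rational(1, 2)) = Pow(Add(Add(Mul(Mul(Add(-40, Mul(-8, 5), Mul(8, -5)), Add(8, Mul(2, 5))), Add(Add(Mul(-3, -3), -8), 5)), -15146), -9826), Rational(1, 2)) = Pow(Add(Add(Mul(Mul(Add(-40, -40, -40), Add(8, 10)), Add(Add(9, -8), 5)), -15146), -9826), Rational(1, 2)) = Pow(Add(Add(Mul(Mul(-120, 18), Add(1, 5)), -15146), -9826), Rational(1, 2)) = Pow(Add(Add(Mul(-2160, 6), -15146), -9826), Rational(1, 2)) = Pow(Add(Add(-12960, -15146), -9826), Rational(1, 2)) = Pow(Add(-28106, -9826), Rational(1, 2)) = Pow(-37932, Rational(1, 2)) = Mul(2, I, Pow(9483, Rational(1, 2)))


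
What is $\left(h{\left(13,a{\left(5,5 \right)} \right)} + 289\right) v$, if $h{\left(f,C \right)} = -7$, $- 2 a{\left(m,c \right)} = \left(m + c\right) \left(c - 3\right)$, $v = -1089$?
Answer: $-307098$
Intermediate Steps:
$a{\left(m,c \right)} = - \frac{\left(-3 + c\right) \left(c + m\right)}{2}$ ($a{\left(m,c \right)} = - \frac{\left(m + c\right) \left(c - 3\right)}{2} = - \frac{\left(c + m\right) \left(-3 + c\right)}{2} = - \frac{\left(-3 + c\right) \left(c + m\right)}{2}$)
$\left(h{\left(13,a{\left(5,5 \right)} \right)} + 289\right) v = \left(-7 + 289\right) \left(-1089\right) = 282 \left(-1089\right) = -307098$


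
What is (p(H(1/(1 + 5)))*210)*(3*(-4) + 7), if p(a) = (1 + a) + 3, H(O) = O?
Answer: -4375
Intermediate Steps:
p(a) = 4 + a
(p(H(1/(1 + 5)))*210)*(3*(-4) + 7) = ((4 + 1/(1 + 5))*210)*(3*(-4) + 7) = ((4 + 1/6)*210)*(-12 + 7) = ((4 + ⅙)*210)*(-5) = ((25/6)*210)*(-5) = 875*(-5) = -4375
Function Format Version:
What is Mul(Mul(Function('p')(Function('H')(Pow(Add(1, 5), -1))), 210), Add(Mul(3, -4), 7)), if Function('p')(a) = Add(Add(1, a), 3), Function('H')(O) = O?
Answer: -4375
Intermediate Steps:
Function('p')(a) = Add(4, a)
Mul(Mul(Function('p')(Function('H')(Pow(Add(1, 5), -1))), 210), Add(Mul(3, -4), 7)) = Mul(Mul(Add(4, Pow(Add(1, 5), -1)), 210), Add(Mul(3, -4), 7)) = Mul(Mul(Add(4, Pow(6, -1)), 210), Add(-12, 7)) = Mul(Mul(Add(4, Rational(1, 6)), 210), -5) = Mul(Mul(Rational(25, 6), 210), -5) = Mul(875, -5) = -4375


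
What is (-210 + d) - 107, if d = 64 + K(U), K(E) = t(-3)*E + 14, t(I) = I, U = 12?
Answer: -275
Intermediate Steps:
K(E) = 14 - 3*E (K(E) = -3*E + 14 = 14 - 3*E)
d = 42 (d = 64 + (14 - 3*12) = 64 + (14 - 36) = 64 - 22 = 42)
(-210 + d) - 107 = (-210 + 42) - 107 = -168 - 107 = -275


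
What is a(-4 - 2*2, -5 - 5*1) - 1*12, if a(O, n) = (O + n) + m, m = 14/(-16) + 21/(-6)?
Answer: -275/8 ≈ -34.375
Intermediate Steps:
m = -35/8 (m = 14*(-1/16) + 21*(-⅙) = -7/8 - 7/2 = -35/8 ≈ -4.3750)
a(O, n) = -35/8 + O + n (a(O, n) = (O + n) - 35/8 = -35/8 + O + n)
a(-4 - 2*2, -5 - 5*1) - 1*12 = (-35/8 + (-4 - 2*2) + (-5 - 5*1)) - 1*12 = (-35/8 + (-4 - 4) + (-5 - 5)) - 12 = (-35/8 - 8 - 10) - 12 = -179/8 - 12 = -275/8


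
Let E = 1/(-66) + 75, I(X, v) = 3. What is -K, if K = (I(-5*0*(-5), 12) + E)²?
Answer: -26491609/4356 ≈ -6081.6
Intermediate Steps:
E = 4949/66 (E = -1/66 + 75 = 4949/66 ≈ 74.985)
K = 26491609/4356 (K = (3 + 4949/66)² = (5147/66)² = 26491609/4356 ≈ 6081.6)
-K = -1*26491609/4356 = -26491609/4356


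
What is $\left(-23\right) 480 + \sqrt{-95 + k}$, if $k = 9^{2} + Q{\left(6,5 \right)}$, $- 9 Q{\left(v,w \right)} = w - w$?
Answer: $-11040 + i \sqrt{14} \approx -11040.0 + 3.7417 i$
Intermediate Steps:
$Q{\left(v,w \right)} = 0$ ($Q{\left(v,w \right)} = - \frac{w - w}{9} = \left(- \frac{1}{9}\right) 0 = 0$)
$k = 81$ ($k = 9^{2} + 0 = 81 + 0 = 81$)
$\left(-23\right) 480 + \sqrt{-95 + k} = \left(-23\right) 480 + \sqrt{-95 + 81} = -11040 + \sqrt{-14} = -11040 + i \sqrt{14}$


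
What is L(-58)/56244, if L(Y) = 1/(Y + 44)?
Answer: -1/787416 ≈ -1.2700e-6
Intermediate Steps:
L(Y) = 1/(44 + Y)
L(-58)/56244 = 1/((44 - 58)*56244) = (1/56244)/(-14) = -1/14*1/56244 = -1/787416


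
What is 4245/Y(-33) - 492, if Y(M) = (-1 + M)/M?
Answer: 123357/34 ≈ 3628.1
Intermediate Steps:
Y(M) = (-1 + M)/M
4245/Y(-33) - 492 = 4245/(((-1 - 33)/(-33))) - 492 = 4245/((-1/33*(-34))) - 492 = 4245/(34/33) - 492 = 4245*(33/34) - 492 = 140085/34 - 492 = 123357/34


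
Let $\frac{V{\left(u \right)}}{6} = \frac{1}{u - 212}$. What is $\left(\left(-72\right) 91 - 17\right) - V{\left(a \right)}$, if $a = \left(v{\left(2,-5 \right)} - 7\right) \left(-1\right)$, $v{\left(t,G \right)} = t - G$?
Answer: $- \frac{696311}{106} \approx -6569.0$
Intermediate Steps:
$a = 0$ ($a = \left(\left(2 - -5\right) - 7\right) \left(-1\right) = \left(\left(2 + 5\right) - 7\right) \left(-1\right) = \left(7 - 7\right) \left(-1\right) = 0 \left(-1\right) = 0$)
$V{\left(u \right)} = \frac{6}{-212 + u}$ ($V{\left(u \right)} = \frac{6}{u - 212} = \frac{6}{-212 + u}$)
$\left(\left(-72\right) 91 - 17\right) - V{\left(a \right)} = \left(\left(-72\right) 91 - 17\right) - \frac{6}{-212 + 0} = \left(-6552 - 17\right) - \frac{6}{-212} = -6569 - 6 \left(- \frac{1}{212}\right) = -6569 - - \frac{3}{106} = -6569 + \frac{3}{106} = - \frac{696311}{106}$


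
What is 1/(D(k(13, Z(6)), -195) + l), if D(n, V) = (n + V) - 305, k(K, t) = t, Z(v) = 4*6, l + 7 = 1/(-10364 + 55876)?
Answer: -45512/21982295 ≈ -0.0020704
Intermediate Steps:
l = -318583/45512 (l = -7 + 1/(-10364 + 55876) = -7 + 1/45512 = -318583/45512 ≈ -7.0000)
Z(v) = 24
D(n, V) = -305 + V + n (D(n, V) = (V + n) - 305 = -305 + V + n)
1/(D(k(13, Z(6)), -195) + l) = 1/((-305 - 195 + 24) - 318583/45512) = 1/(-476 - 318583/45512) = 1/(-21982295/45512) = -45512/21982295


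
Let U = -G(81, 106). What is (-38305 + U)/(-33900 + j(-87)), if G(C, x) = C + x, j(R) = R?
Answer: 38492/33987 ≈ 1.1326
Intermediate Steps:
U = -187 (U = -(81 + 106) = -1*187 = -187)
(-38305 + U)/(-33900 + j(-87)) = (-38305 - 187)/(-33900 - 87) = -38492/(-33987) = -38492*(-1/33987) = 38492/33987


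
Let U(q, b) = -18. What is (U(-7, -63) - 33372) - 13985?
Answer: -47375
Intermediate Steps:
(U(-7, -63) - 33372) - 13985 = (-18 - 33372) - 13985 = -33390 - 13985 = -47375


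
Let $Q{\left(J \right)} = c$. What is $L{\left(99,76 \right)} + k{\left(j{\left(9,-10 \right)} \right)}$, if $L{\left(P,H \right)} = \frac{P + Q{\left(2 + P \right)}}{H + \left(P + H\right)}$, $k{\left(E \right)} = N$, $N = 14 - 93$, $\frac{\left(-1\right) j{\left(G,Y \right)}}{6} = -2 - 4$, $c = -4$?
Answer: $- \frac{19734}{251} \approx -78.621$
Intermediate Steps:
$j{\left(G,Y \right)} = 36$ ($j{\left(G,Y \right)} = - 6 \left(-2 - 4\right) = \left(-6\right) \left(-6\right) = 36$)
$N = -79$
$k{\left(E \right)} = -79$
$Q{\left(J \right)} = -4$
$L{\left(P,H \right)} = \frac{-4 + P}{P + 2 H}$ ($L{\left(P,H \right)} = \frac{P - 4}{H + \left(P + H\right)} = \frac{-4 + P}{H + \left(H + P\right)} = \frac{-4 + P}{P + 2 H}$)
$L{\left(99,76 \right)} + k{\left(j{\left(9,-10 \right)} \right)} = \frac{-4 + 99}{99 + 2 \cdot 76} - 79 = \frac{1}{99 + 152} \cdot 95 - 79 = \frac{1}{251} \cdot 95 - 79 = \frac{95}{251} - 79 = - \frac{19734}{251}$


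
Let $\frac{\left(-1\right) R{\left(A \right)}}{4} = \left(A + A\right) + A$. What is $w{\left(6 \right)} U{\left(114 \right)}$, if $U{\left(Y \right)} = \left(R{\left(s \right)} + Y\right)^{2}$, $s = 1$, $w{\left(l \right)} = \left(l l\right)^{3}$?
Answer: $485409024$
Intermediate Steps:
$w{\left(l \right)} = l^{6}$ ($w{\left(l \right)} = \left(l^{2}\right)^{3} = l^{6}$)
$R{\left(A \right)} = - 12 A$ ($R{\left(A \right)} = - 4 \left(\left(A + A\right) + A\right) = - 4 \left(2 A + A\right) = - 4 \cdot 3 A = - 12 A$)
$U{\left(Y \right)} = \left(-12 + Y\right)^{2}$ ($U{\left(Y \right)} = \left(\left(-12\right) 1 + Y\right)^{2} = \left(-12 + Y\right)^{2}$)
$w{\left(6 \right)} U{\left(114 \right)} = 6^{6} \left(-12 + 114\right)^{2} = 46656 \cdot 102^{2} = 46656 \cdot 10404 = 485409024$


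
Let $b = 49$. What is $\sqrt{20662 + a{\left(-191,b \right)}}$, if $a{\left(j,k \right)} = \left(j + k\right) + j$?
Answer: $\sqrt{20329} \approx 142.58$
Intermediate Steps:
$a{\left(j,k \right)} = k + 2 j$
$\sqrt{20662 + a{\left(-191,b \right)}} = \sqrt{20662 + \left(49 + 2 \left(-191\right)\right)} = \sqrt{20662 + \left(49 - 382\right)} = \sqrt{20662 - 333} = \sqrt{20329}$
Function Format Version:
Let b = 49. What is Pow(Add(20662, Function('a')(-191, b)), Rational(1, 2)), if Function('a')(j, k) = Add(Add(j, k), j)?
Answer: Pow(20329, Rational(1, 2)) ≈ 142.58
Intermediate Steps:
Function('a')(j, k) = Add(k, Mul(2, j))
Pow(Add(20662, Function('a')(-191, b)), Rational(1, 2)) = Pow(Add(20662, Add(49, Mul(2, -191))), Rational(1, 2)) = Pow(Add(20662, Add(49, -382)), Rational(1, 2)) = Pow(Add(20662, -333), Rational(1, 2)) = Pow(20329, Rational(1, 2))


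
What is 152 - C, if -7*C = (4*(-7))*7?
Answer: 124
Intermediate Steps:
C = 28 (C = -4*(-7)*7/7 = -(-4)*7 = -⅐*(-196) = 28)
152 - C = 152 - 1*28 = 152 - 28 = 124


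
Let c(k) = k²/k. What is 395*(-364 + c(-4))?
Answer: -145360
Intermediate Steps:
c(k) = k
395*(-364 + c(-4)) = 395*(-364 - 4) = 395*(-368) = -145360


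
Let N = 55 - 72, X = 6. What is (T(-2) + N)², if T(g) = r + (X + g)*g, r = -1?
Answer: 676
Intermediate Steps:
T(g) = -1 + g*(6 + g) (T(g) = -1 + (6 + g)*g = -1 + g*(6 + g))
N = -17
(T(-2) + N)² = ((-1 + (-2)² + 6*(-2)) - 17)² = ((-1 + 4 - 12) - 17)² = (-9 - 17)² = (-26)² = 676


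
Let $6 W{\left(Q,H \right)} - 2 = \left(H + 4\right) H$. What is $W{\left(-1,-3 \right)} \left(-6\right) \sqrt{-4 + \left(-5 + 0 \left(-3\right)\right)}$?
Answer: $3 i \approx 3.0 i$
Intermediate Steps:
$W{\left(Q,H \right)} = \frac{1}{3} + \frac{H \left(4 + H\right)}{6}$ ($W{\left(Q,H \right)} = \frac{1}{3} + \frac{\left(H + 4\right) H}{6} = \frac{1}{3} + \frac{\left(4 + H\right) H}{6} = \frac{1}{3} + \frac{H \left(4 + H\right)}{6}$)
$W{\left(-1,-3 \right)} \left(-6\right) \sqrt{-4 + \left(-5 + 0 \left(-3\right)\right)} = \left(\frac{1}{3} + \frac{\left(-3\right)^{2}}{6} + \frac{2}{3} \left(-3\right)\right) \left(-6\right) \sqrt{-4 + \left(-5 + 0 \left(-3\right)\right)} = \left(\frac{1}{3} + \frac{1}{6} \cdot 9 - 2\right) \left(-6\right) \sqrt{-4 + \left(-5 + 0\right)} = \left(\frac{1}{3} + \frac{3}{2} - 2\right) \left(-6\right) \sqrt{-4 - 5} = \left(- \frac{1}{6}\right) \left(-6\right) \sqrt{-9} = 1 \cdot 3 i = 3 i$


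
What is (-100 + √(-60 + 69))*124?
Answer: -12028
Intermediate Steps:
(-100 + √(-60 + 69))*124 = (-100 + √9)*124 = (-100 + 3)*124 = -97*124 = -12028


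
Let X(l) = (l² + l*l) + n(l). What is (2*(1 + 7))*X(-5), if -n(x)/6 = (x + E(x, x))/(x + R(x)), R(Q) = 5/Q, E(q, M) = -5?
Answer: 640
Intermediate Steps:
n(x) = -6*(-5 + x)/(x + 5/x) (n(x) = -6*(x - 5)/(x + 5/x) = -6*(-5 + x)/(x + 5/x))
X(l) = 2*l² + 6*l*(5 - l)/(5 + l²) (X(l) = (l² + l*l) + 6*l*(5 - l)/(5 + l²) = (l² + l²) + 6*l*(5 - l)/(5 + l²) = 2*l² + 6*l*(5 - l)/(5 + l²))
(2*(1 + 7))*X(-5) = (2*(1 + 7))*(2*(-5)*(15 + (-5)³ + 2*(-5))/(5 + (-5)²)) = (2*8)*(2*(-5)*(15 - 125 - 10)/(5 + 25)) = 16*(2*(-5)*(-120)/30) = 16*(2*(-5)*(1/30)*(-120)) = 16*40 = 640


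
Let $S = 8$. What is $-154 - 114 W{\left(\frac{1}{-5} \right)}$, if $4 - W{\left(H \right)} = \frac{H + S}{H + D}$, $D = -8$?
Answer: $- \frac{29456}{41} \approx -718.44$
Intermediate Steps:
$W{\left(H \right)} = 4 - \frac{8 + H}{-8 + H}$ ($W{\left(H \right)} = 4 - \frac{H + 8}{H - 8} = 4 - \frac{8 + H}{-8 + H}$)
$-154 - 114 W{\left(\frac{1}{-5} \right)} = -154 - 114 \frac{-40 + \frac{3}{-5}}{-8 + \frac{1}{-5}} = -154 - 114 \frac{-40 + 3 \left(- \frac{1}{5}\right)}{-8 - \frac{1}{5}} = -154 - 114 \frac{-40 - \frac{3}{5}}{- \frac{41}{5}} = -154 - 114 \left(\left(- \frac{5}{41}\right) \left(- \frac{203}{5}\right)\right) = -154 - \frac{23142}{41} = - \frac{29456}{41}$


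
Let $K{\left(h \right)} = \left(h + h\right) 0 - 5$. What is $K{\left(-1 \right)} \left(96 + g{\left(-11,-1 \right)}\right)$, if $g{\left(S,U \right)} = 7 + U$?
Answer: $-510$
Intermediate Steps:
$K{\left(h \right)} = -5$ ($K{\left(h \right)} = 2 h 0 - 5 = 0 - 5 = -5$)
$K{\left(-1 \right)} \left(96 + g{\left(-11,-1 \right)}\right) = - 5 \left(96 + \left(7 - 1\right)\right) = - 5 \left(96 + 6\right) = \left(-5\right) 102 = -510$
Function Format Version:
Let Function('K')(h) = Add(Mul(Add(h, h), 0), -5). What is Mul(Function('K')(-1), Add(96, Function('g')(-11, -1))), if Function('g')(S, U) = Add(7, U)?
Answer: -510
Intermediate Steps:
Function('K')(h) = -5 (Function('K')(h) = Add(Mul(Mul(2, h), 0), -5) = Add(0, -5) = -5)
Mul(Function('K')(-1), Add(96, Function('g')(-11, -1))) = Mul(-5, Add(96, Add(7, -1))) = Mul(-5, Add(96, 6)) = Mul(-5, 102) = -510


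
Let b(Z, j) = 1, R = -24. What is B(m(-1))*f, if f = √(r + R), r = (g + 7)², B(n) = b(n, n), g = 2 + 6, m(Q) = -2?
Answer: √201 ≈ 14.177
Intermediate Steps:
g = 8
B(n) = 1
r = 225 (r = (8 + 7)² = 15² = 225)
f = √201 (f = √(225 - 24) = √201 ≈ 14.177)
B(m(-1))*f = 1*√201 = √201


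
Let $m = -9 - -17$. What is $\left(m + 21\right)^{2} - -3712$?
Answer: $4553$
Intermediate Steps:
$m = 8$ ($m = -9 + 17 = 8$)
$\left(m + 21\right)^{2} - -3712 = \left(8 + 21\right)^{2} - -3712 = 29^{2} + 3712 = 841 + 3712 = 4553$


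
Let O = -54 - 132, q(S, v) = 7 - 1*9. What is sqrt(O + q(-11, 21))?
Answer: 2*I*sqrt(47) ≈ 13.711*I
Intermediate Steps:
q(S, v) = -2 (q(S, v) = 7 - 9 = -2)
O = -186
sqrt(O + q(-11, 21)) = sqrt(-186 - 2) = sqrt(-188) = 2*I*sqrt(47)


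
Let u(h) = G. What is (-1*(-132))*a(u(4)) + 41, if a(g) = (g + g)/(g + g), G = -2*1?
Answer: 173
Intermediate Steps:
G = -2
u(h) = -2
a(g) = 1 (a(g) = (2*g)/((2*g)) = (2*g)*(1/(2*g)) = 1)
(-1*(-132))*a(u(4)) + 41 = -1*(-132)*1 + 41 = 132*1 + 41 = 132 + 41 = 173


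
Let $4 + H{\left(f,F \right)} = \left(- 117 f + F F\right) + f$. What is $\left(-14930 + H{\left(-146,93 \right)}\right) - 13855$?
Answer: $-3204$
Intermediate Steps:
$H{\left(f,F \right)} = -4 + F^{2} - 116 f$ ($H{\left(f,F \right)} = -4 + \left(\left(- 117 f + F F\right) + f\right) = -4 + \left(\left(- 117 f + F^{2}\right) + f\right) = -4 + \left(\left(F^{2} - 117 f\right) + f\right) = -4 + \left(F^{2} - 116 f\right) = -4 + F^{2} - 116 f$)
$\left(-14930 + H{\left(-146,93 \right)}\right) - 13855 = \left(-14930 - \left(-16932 - 8649\right)\right) - 13855 = \left(-14930 + \left(-4 + 8649 + 16936\right)\right) - 13855 = \left(-14930 + 25581\right) - 13855 = 10651 - 13855 = -3204$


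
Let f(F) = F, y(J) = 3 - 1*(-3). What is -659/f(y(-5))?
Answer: -659/6 ≈ -109.83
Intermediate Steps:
y(J) = 6 (y(J) = 3 + 3 = 6)
-659/f(y(-5)) = -659/6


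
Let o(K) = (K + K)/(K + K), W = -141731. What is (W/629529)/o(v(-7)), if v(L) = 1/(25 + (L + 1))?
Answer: -141731/629529 ≈ -0.22514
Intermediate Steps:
v(L) = 1/(26 + L) (v(L) = 1/(25 + (1 + L)) = 1/(26 + L))
o(K) = 1 (o(K) = (2*K)/((2*K)) = (2*K)*(1/(2*K)) = 1)
(W/629529)/o(v(-7)) = -141731/629529/1 = -141731*1/629529*1 = -141731/629529*1 = -141731/629529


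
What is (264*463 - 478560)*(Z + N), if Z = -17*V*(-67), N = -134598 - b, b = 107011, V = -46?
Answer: 104761500984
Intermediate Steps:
N = -241609 (N = -134598 - 1*107011 = -134598 - 107011 = -241609)
Z = -52394 (Z = -17*(-46)*(-67) = 782*(-67) = -52394)
(264*463 - 478560)*(Z + N) = (264*463 - 478560)*(-52394 - 241609) = (122232 - 478560)*(-294003) = -356328*(-294003) = 104761500984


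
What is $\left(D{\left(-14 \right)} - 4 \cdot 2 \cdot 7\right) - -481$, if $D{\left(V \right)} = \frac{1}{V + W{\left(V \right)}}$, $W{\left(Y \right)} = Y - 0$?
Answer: $\frac{11899}{28} \approx 424.96$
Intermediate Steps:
$W{\left(Y \right)} = Y$ ($W{\left(Y \right)} = Y + 0 = Y$)
$D{\left(V \right)} = \frac{1}{2 V}$ ($D{\left(V \right)} = \frac{1}{V + V} = \frac{1}{2 V}$)
$\left(D{\left(-14 \right)} - 4 \cdot 2 \cdot 7\right) - -481 = \left(\frac{1}{2 \left(-14\right)} - 4 \cdot 2 \cdot 7\right) - -481 = \left(\frac{1}{2} \left(- \frac{1}{14}\right) - 8 \cdot 7\right) + 481 = \left(- \frac{1}{28} - 56\right) + 481 = - \frac{1569}{28} + 481 = \frac{11899}{28}$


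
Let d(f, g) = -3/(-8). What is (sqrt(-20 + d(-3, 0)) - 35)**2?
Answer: (140 - I*sqrt(314))**2/16 ≈ 1205.4 - 310.1*I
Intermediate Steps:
d(f, g) = 3/8 (d(f, g) = -3*(-1/8) = 3/8)
(sqrt(-20 + d(-3, 0)) - 35)**2 = (sqrt(-20 + 3/8) - 35)**2 = (sqrt(-157/8) - 35)**2 = (I*sqrt(314)/4 - 35)**2 = (-35 + I*sqrt(314)/4)**2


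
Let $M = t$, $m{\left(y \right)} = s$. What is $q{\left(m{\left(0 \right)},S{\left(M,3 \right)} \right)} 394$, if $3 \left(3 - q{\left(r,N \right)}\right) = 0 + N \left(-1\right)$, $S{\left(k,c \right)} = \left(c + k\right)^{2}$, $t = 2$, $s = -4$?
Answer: $\frac{13396}{3} \approx 4465.3$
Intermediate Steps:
$m{\left(y \right)} = -4$
$M = 2$
$q{\left(r,N \right)} = 3 + \frac{N}{3}$ ($q{\left(r,N \right)} = 3 - \frac{0 + N \left(-1\right)}{3} = 3 - \frac{0 - N}{3} = 3 - \frac{\left(-1\right) N}{3} = 3 + \frac{N}{3}$)
$q{\left(m{\left(0 \right)},S{\left(M,3 \right)} \right)} 394 = \left(3 + \frac{\left(3 + 2\right)^{2}}{3}\right) 394 = \left(3 + \frac{5^{2}}{3}\right) 394 = \left(3 + \frac{1}{3} \cdot 25\right) 394 = \left(3 + \frac{25}{3}\right) 394 = \frac{34}{3} \cdot 394 = \frac{13396}{3}$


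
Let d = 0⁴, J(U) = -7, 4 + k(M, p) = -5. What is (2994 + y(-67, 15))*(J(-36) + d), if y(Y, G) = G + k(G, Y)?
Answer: -21000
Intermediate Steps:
k(M, p) = -9 (k(M, p) = -4 - 5 = -9)
d = 0
y(Y, G) = -9 + G (y(Y, G) = G - 9 = -9 + G)
(2994 + y(-67, 15))*(J(-36) + d) = (2994 + (-9 + 15))*(-7 + 0) = (2994 + 6)*(-7) = 3000*(-7) = -21000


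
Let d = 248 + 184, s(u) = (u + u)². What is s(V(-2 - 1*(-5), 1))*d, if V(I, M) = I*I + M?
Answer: 172800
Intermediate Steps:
V(I, M) = M + I² (V(I, M) = I² + M = M + I²)
s(u) = 4*u² (s(u) = (2*u)² = 4*u²)
d = 432
s(V(-2 - 1*(-5), 1))*d = (4*(1 + (-2 - 1*(-5))²)²)*432 = (4*(1 + (-2 + 5)²)²)*432 = (4*(1 + 3²)²)*432 = (4*(1 + 9)²)*432 = (4*10²)*432 = (4*100)*432 = 400*432 = 172800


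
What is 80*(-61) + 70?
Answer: -4810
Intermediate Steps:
80*(-61) + 70 = -4880 + 70 = -4810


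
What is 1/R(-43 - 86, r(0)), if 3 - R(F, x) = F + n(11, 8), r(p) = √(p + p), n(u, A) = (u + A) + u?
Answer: 1/102 ≈ 0.0098039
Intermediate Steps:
n(u, A) = A + 2*u (n(u, A) = (A + u) + u = A + 2*u)
r(p) = √2*√p (r(p) = √(2*p) = √2*√p)
R(F, x) = -27 - F (R(F, x) = 3 - (F + (8 + 2*11)) = 3 - (F + (8 + 22)) = 3 - (F + 30) = 3 - (30 + F) = 3 + (-30 - F) = -27 - F)
1/R(-43 - 86, r(0)) = 1/(-27 - (-43 - 86)) = 1/(-27 - 1*(-129)) = 1/(-27 + 129) = 1/102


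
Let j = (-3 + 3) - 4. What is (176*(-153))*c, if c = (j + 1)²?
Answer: -242352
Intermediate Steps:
j = -4 (j = 0 - 4 = -4)
c = 9 (c = (-4 + 1)² = (-3)² = 9)
(176*(-153))*c = (176*(-153))*9 = -26928*9 = -242352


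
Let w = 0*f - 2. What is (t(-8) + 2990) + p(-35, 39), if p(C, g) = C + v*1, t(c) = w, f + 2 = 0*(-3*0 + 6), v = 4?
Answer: 2957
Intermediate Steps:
f = -2 (f = -2 + 0*(-3*0 + 6) = -2 + 0*(0 + 6) = -2 + 0*6 = -2 + 0 = -2)
w = -2 (w = 0*(-2) - 2 = 0 - 2 = -2)
t(c) = -2
p(C, g) = 4 + C (p(C, g) = C + 4*1 = C + 4 = 4 + C)
(t(-8) + 2990) + p(-35, 39) = (-2 + 2990) + (4 - 35) = 2988 - 31 = 2957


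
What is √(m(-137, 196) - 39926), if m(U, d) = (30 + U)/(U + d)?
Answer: 3*I*√15443191/59 ≈ 199.82*I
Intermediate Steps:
m(U, d) = (30 + U)/(U + d)
√(m(-137, 196) - 39926) = √((30 - 137)/(-137 + 196) - 39926) = √(-107/59 - 39926) = √(-2355741/59) = 3*I*√15443191/59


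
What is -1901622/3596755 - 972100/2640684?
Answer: -2129497081237/2374473345105 ≈ -0.89683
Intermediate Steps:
-1901622/3596755 - 972100/2640684 = -1901622*1/3596755 - 972100*1/2640684 = -1901622/3596755 - 243025/660171 = -2129497081237/2374473345105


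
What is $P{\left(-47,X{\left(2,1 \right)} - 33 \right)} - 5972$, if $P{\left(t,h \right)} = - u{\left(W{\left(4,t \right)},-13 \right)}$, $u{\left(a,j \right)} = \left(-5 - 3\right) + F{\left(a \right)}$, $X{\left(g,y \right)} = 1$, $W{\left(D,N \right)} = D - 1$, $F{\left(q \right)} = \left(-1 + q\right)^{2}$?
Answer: $-5968$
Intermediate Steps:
$W{\left(D,N \right)} = -1 + D$ ($W{\left(D,N \right)} = D - 1 = -1 + D$)
$u{\left(a,j \right)} = -8 + \left(-1 + a\right)^{2}$ ($u{\left(a,j \right)} = \left(-5 - 3\right) + \left(-1 + a\right)^{2} = -8 + \left(-1 + a\right)^{2}$)
$P{\left(t,h \right)} = 4$ ($P{\left(t,h \right)} = - (-8 + \left(-1 + \left(-1 + 4\right)\right)^{2}) = - (-8 + \left(-1 + 3\right)^{2}) = - (-8 + 2^{2}) = - (-8 + 4) = \left(-1\right) \left(-4\right) = 4$)
$P{\left(-47,X{\left(2,1 \right)} - 33 \right)} - 5972 = 4 - 5972 = -5968$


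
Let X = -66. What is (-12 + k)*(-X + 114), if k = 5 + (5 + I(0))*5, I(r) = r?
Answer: 3240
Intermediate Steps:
k = 30 (k = 5 + (5 + 0)*5 = 5 + 5*5 = 5 + 25 = 30)
(-12 + k)*(-X + 114) = (-12 + 30)*(-1*(-66) + 114) = 18*(66 + 114) = 18*180 = 3240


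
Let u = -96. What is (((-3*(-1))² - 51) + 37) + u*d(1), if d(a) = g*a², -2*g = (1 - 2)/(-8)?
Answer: 1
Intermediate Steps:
g = -1/16 (g = -(1 - 2)/(2*(-8)) = -(-1)*(-1)/(2*8) = -½*⅛ = -1/16 ≈ -0.062500)
d(a) = -a²/16
(((-3*(-1))² - 51) + 37) + u*d(1) = (((-3*(-1))² - 51) + 37) - (-6)*1² = ((3² - 51) + 37) - (-6) = ((9 - 51) + 37) - 96*(-1/16) = (-42 + 37) + 6 = -5 + 6 = 1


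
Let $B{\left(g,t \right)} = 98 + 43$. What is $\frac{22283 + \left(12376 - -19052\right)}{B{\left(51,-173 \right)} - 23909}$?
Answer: $- \frac{53711}{23768} \approx -2.2598$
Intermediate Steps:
$B{\left(g,t \right)} = 141$
$\frac{22283 + \left(12376 - -19052\right)}{B{\left(51,-173 \right)} - 23909} = \frac{22283 + \left(12376 - -19052\right)}{141 - 23909} = \frac{22283 + \left(12376 + 19052\right)}{-23768} = \left(22283 + 31428\right) \left(- \frac{1}{23768}\right) = 53711 \left(- \frac{1}{23768}\right) = - \frac{53711}{23768}$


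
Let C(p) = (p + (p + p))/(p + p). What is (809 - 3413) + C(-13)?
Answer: -5205/2 ≈ -2602.5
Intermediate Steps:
C(p) = 3/2 (C(p) = (p + 2*p)/((2*p)) = (3*p)*(1/(2*p)) = 3/2)
(809 - 3413) + C(-13) = (809 - 3413) + 3/2 = -2604 + 3/2 = -5205/2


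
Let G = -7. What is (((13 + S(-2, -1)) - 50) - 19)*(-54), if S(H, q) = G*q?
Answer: 2646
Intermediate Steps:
S(H, q) = -7*q
(((13 + S(-2, -1)) - 50) - 19)*(-54) = (((13 - 7*(-1)) - 50) - 19)*(-54) = (((13 + 7) - 50) - 19)*(-54) = ((20 - 50) - 19)*(-54) = (-30 - 19)*(-54) = -49*(-54) = 2646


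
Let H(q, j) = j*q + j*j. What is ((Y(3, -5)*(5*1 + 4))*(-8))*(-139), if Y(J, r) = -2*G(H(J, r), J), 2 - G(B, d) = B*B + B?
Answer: 2161728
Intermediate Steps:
H(q, j) = j² + j*q (H(q, j) = j*q + j² = j² + j*q)
G(B, d) = 2 - B - B² (G(B, d) = 2 - (B*B + B) = 2 - (B² + B) = 2 - (B + B²) = 2 + (-B - B²) = 2 - B - B²)
Y(J, r) = -4 + 2*r*(J + r) + 2*r²*(J + r)² (Y(J, r) = -2*(2 - r*(r + J) - (r*(r + J))²) = -2*(2 - r*(J + r) - (r*(J + r))²) = -2*(2 - r*(J + r) - r²*(J + r)²) = -4 + 2*r*(J + r) + 2*r²*(J + r)²)
((Y(3, -5)*(5*1 + 4))*(-8))*(-139) = (((-4 + 2*(-5)*(3 - 5) + 2*(-5)²*(3 - 5)²)*(5*1 + 4))*(-8))*(-139) = (((-4 + 2*(-5)*(-2) + 2*25*(-2)²)*(5 + 4))*(-8))*(-139) = (((-4 + 20 + 2*25*4)*9)*(-8))*(-139) = (((-4 + 20 + 200)*9)*(-8))*(-139) = ((216*9)*(-8))*(-139) = (1944*(-8))*(-139) = -15552*(-139) = 2161728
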